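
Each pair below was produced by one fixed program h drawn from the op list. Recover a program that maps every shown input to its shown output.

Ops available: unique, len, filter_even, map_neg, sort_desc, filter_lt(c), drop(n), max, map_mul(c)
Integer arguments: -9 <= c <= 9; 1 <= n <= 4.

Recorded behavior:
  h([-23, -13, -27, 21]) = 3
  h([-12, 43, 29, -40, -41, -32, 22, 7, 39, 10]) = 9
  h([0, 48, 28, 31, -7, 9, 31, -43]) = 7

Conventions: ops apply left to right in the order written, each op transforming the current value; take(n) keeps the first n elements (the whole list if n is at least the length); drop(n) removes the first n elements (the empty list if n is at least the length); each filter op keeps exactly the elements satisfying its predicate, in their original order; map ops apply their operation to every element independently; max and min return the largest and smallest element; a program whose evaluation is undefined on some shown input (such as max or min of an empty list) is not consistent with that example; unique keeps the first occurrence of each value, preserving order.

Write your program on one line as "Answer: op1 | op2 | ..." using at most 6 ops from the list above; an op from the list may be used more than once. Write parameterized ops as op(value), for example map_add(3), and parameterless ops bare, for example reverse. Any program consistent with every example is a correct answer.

drop(1) | map_neg | sort_desc | map_neg | len

Check, running the answer program on each example:
  [-23, -13, -27, 21] -> [-13, -27, 21] -> [13, 27, -21] -> [27, 13, -21] -> [-27, -13, 21] -> 3
  [-12, 43, 29, -40, -41, -32, 22, 7, 39, 10] -> [43, 29, -40, -41, -32, 22, 7, 39, 10] -> [-43, -29, 40, 41, 32, -22, -7, -39, -10] -> [41, 40, 32, -7, -10, -22, -29, -39, -43] -> [-41, -40, -32, 7, 10, 22, 29, 39, 43] -> 9
  [0, 48, 28, 31, -7, 9, 31, -43] -> [48, 28, 31, -7, 9, 31, -43] -> [-48, -28, -31, 7, -9, -31, 43] -> [43, 7, -9, -28, -31, -31, -48] -> [-43, -7, 9, 28, 31, 31, 48] -> 7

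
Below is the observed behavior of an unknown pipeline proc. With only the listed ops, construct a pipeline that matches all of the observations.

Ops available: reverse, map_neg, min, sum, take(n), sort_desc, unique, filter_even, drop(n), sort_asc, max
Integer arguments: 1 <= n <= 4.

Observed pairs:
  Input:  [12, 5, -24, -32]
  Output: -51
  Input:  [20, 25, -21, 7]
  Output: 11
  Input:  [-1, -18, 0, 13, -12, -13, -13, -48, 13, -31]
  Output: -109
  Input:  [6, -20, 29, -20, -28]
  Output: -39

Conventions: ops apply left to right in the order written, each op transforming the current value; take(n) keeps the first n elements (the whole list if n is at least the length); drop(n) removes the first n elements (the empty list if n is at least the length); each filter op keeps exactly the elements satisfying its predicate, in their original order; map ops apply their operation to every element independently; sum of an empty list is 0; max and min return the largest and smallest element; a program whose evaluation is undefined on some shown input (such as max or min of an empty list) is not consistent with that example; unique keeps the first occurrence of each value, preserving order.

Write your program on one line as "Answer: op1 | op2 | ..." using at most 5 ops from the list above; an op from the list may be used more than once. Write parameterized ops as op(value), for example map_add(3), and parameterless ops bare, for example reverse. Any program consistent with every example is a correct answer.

map_neg | drop(1) | sort_asc | map_neg | sum

Check, running the answer program on each example:
  [12, 5, -24, -32] -> [-12, -5, 24, 32] -> [-5, 24, 32] -> [-5, 24, 32] -> [5, -24, -32] -> -51
  [20, 25, -21, 7] -> [-20, -25, 21, -7] -> [-25, 21, -7] -> [-25, -7, 21] -> [25, 7, -21] -> 11
  [-1, -18, 0, 13, -12, -13, -13, -48, 13, -31] -> [1, 18, 0, -13, 12, 13, 13, 48, -13, 31] -> [18, 0, -13, 12, 13, 13, 48, -13, 31] -> [-13, -13, 0, 12, 13, 13, 18, 31, 48] -> [13, 13, 0, -12, -13, -13, -18, -31, -48] -> -109
  [6, -20, 29, -20, -28] -> [-6, 20, -29, 20, 28] -> [20, -29, 20, 28] -> [-29, 20, 20, 28] -> [29, -20, -20, -28] -> -39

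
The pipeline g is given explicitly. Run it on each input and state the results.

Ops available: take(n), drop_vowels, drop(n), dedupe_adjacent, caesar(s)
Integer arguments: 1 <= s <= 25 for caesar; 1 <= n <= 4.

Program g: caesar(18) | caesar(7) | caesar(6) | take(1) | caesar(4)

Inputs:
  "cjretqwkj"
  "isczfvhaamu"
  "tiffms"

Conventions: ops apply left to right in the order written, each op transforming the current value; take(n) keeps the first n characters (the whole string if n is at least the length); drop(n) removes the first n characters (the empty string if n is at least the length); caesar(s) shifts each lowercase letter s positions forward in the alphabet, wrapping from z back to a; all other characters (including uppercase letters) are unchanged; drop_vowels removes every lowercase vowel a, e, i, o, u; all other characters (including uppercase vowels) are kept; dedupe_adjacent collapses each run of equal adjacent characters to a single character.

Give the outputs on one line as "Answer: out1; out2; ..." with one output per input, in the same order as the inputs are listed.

Execution, op by op:
  "cjretqwkj" -> "ubjwliocb" -> "biqdspvji" -> "howjyvbpo" -> "h" -> "l"
  "isczfvhaamu" -> "akurxnzssem" -> "hrbyeugzzlt" -> "nxhekamffrz" -> "n" -> "r"
  "tiffms" -> "laxxek" -> "sheelr" -> "ynkkrx" -> "y" -> "c"

"l"; "r"; "c"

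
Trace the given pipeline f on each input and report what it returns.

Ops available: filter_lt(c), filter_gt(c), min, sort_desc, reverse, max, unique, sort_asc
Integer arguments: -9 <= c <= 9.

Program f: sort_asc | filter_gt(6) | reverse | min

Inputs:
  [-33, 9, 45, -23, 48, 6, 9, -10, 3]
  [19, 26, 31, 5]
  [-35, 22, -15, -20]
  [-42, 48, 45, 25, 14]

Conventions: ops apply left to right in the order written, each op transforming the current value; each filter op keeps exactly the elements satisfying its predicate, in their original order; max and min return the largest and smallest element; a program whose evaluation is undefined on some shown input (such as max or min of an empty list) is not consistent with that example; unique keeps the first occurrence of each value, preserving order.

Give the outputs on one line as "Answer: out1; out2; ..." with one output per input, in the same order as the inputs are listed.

Execution, op by op:
  [-33, 9, 45, -23, 48, 6, 9, -10, 3] -> [-33, -23, -10, 3, 6, 9, 9, 45, 48] -> [9, 9, 45, 48] -> [48, 45, 9, 9] -> 9
  [19, 26, 31, 5] -> [5, 19, 26, 31] -> [19, 26, 31] -> [31, 26, 19] -> 19
  [-35, 22, -15, -20] -> [-35, -20, -15, 22] -> [22] -> [22] -> 22
  [-42, 48, 45, 25, 14] -> [-42, 14, 25, 45, 48] -> [14, 25, 45, 48] -> [48, 45, 25, 14] -> 14

9; 19; 22; 14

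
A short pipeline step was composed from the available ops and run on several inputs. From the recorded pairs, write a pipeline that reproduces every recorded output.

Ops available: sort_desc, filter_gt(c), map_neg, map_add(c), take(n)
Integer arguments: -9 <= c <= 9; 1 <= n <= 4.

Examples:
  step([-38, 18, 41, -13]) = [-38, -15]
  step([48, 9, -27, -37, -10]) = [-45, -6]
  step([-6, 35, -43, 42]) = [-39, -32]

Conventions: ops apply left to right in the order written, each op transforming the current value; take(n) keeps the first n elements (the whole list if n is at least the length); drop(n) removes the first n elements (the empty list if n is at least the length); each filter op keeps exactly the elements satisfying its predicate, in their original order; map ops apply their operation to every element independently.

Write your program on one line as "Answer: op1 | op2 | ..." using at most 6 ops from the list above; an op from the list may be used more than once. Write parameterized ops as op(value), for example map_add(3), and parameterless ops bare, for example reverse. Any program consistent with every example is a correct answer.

map_add(-3) | take(4) | sort_desc | filter_gt(-6) | map_neg

Check, running the answer program on each example:
  [-38, 18, 41, -13] -> [-41, 15, 38, -16] -> [-41, 15, 38, -16] -> [38, 15, -16, -41] -> [38, 15] -> [-38, -15]
  [48, 9, -27, -37, -10] -> [45, 6, -30, -40, -13] -> [45, 6, -30, -40] -> [45, 6, -30, -40] -> [45, 6] -> [-45, -6]
  [-6, 35, -43, 42] -> [-9, 32, -46, 39] -> [-9, 32, -46, 39] -> [39, 32, -9, -46] -> [39, 32] -> [-39, -32]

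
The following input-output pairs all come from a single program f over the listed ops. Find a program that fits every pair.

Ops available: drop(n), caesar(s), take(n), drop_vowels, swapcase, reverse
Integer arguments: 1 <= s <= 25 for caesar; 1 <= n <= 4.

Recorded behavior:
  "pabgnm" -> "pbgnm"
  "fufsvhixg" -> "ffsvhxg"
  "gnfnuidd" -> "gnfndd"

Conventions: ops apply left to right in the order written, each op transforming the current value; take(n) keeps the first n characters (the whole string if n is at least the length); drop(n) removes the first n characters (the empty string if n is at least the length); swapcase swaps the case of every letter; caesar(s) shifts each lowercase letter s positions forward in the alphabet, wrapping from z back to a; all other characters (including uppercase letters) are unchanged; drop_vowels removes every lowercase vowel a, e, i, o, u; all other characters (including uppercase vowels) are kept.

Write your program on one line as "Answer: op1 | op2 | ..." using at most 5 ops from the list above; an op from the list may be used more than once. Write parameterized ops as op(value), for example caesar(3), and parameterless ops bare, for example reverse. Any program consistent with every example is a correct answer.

reverse | drop_vowels | swapcase | reverse | swapcase

Check, running the answer program on each example:
  "pabgnm" -> "mngbap" -> "mngbp" -> "MNGBP" -> "PBGNM" -> "pbgnm"
  "fufsvhixg" -> "gxihvsfuf" -> "gxhvsff" -> "GXHVSFF" -> "FFSVHXG" -> "ffsvhxg"
  "gnfnuidd" -> "ddiunfng" -> "ddnfng" -> "DDNFNG" -> "GNFNDD" -> "gnfndd"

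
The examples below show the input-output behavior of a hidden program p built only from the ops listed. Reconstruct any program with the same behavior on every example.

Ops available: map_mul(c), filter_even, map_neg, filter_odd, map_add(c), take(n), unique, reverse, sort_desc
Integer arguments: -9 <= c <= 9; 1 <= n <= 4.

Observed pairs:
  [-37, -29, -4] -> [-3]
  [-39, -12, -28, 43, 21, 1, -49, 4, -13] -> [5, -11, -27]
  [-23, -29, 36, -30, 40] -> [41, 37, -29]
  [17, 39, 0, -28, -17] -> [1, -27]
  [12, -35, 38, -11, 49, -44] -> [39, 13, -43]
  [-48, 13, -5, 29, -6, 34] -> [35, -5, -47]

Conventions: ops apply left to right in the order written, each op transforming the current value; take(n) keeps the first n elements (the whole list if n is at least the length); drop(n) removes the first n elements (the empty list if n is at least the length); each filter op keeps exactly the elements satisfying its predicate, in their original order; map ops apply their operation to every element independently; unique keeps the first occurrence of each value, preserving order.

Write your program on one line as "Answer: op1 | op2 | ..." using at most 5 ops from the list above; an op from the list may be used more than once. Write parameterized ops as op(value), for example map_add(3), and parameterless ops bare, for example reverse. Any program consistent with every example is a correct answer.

map_add(3) | sort_desc | filter_odd | map_add(-2)

Check, running the answer program on each example:
  [-37, -29, -4] -> [-34, -26, -1] -> [-1, -26, -34] -> [-1] -> [-3]
  [-39, -12, -28, 43, 21, 1, -49, 4, -13] -> [-36, -9, -25, 46, 24, 4, -46, 7, -10] -> [46, 24, 7, 4, -9, -10, -25, -36, -46] -> [7, -9, -25] -> [5, -11, -27]
  [-23, -29, 36, -30, 40] -> [-20, -26, 39, -27, 43] -> [43, 39, -20, -26, -27] -> [43, 39, -27] -> [41, 37, -29]
  [17, 39, 0, -28, -17] -> [20, 42, 3, -25, -14] -> [42, 20, 3, -14, -25] -> [3, -25] -> [1, -27]
  [12, -35, 38, -11, 49, -44] -> [15, -32, 41, -8, 52, -41] -> [52, 41, 15, -8, -32, -41] -> [41, 15, -41] -> [39, 13, -43]
  [-48, 13, -5, 29, -6, 34] -> [-45, 16, -2, 32, -3, 37] -> [37, 32, 16, -2, -3, -45] -> [37, -3, -45] -> [35, -5, -47]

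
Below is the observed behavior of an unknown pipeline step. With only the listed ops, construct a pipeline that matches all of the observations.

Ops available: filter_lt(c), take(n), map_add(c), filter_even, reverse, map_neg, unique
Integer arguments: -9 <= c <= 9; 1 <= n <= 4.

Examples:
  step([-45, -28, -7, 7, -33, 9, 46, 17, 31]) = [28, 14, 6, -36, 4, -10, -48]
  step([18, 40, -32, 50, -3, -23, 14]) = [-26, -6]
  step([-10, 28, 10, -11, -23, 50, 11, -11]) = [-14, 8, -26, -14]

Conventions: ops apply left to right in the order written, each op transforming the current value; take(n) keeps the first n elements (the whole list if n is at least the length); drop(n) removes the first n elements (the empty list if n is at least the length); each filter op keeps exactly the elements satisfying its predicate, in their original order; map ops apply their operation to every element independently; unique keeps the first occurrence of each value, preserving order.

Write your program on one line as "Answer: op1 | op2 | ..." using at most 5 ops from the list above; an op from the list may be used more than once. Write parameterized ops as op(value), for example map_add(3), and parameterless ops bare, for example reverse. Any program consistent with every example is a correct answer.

reverse | map_add(-8) | map_add(5) | filter_even

Check, running the answer program on each example:
  [-45, -28, -7, 7, -33, 9, 46, 17, 31] -> [31, 17, 46, 9, -33, 7, -7, -28, -45] -> [23, 9, 38, 1, -41, -1, -15, -36, -53] -> [28, 14, 43, 6, -36, 4, -10, -31, -48] -> [28, 14, 6, -36, 4, -10, -48]
  [18, 40, -32, 50, -3, -23, 14] -> [14, -23, -3, 50, -32, 40, 18] -> [6, -31, -11, 42, -40, 32, 10] -> [11, -26, -6, 47, -35, 37, 15] -> [-26, -6]
  [-10, 28, 10, -11, -23, 50, 11, -11] -> [-11, 11, 50, -23, -11, 10, 28, -10] -> [-19, 3, 42, -31, -19, 2, 20, -18] -> [-14, 8, 47, -26, -14, 7, 25, -13] -> [-14, 8, -26, -14]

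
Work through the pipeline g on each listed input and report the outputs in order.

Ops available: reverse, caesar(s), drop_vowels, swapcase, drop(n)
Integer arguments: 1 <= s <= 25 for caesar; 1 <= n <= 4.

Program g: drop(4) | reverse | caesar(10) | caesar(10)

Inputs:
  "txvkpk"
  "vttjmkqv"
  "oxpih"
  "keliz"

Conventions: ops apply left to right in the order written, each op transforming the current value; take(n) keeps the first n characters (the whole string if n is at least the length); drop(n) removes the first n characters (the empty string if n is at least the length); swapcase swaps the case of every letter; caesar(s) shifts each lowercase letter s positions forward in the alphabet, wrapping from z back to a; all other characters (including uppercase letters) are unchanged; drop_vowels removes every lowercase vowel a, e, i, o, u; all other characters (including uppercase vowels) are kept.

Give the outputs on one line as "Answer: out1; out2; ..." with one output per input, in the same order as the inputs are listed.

"ej"; "pkeg"; "b"; "t"

Execution, op by op:
  "txvkpk" -> "pk" -> "kp" -> "uz" -> "ej"
  "vttjmkqv" -> "mkqv" -> "vqkm" -> "fauw" -> "pkeg"
  "oxpih" -> "h" -> "h" -> "r" -> "b"
  "keliz" -> "z" -> "z" -> "j" -> "t"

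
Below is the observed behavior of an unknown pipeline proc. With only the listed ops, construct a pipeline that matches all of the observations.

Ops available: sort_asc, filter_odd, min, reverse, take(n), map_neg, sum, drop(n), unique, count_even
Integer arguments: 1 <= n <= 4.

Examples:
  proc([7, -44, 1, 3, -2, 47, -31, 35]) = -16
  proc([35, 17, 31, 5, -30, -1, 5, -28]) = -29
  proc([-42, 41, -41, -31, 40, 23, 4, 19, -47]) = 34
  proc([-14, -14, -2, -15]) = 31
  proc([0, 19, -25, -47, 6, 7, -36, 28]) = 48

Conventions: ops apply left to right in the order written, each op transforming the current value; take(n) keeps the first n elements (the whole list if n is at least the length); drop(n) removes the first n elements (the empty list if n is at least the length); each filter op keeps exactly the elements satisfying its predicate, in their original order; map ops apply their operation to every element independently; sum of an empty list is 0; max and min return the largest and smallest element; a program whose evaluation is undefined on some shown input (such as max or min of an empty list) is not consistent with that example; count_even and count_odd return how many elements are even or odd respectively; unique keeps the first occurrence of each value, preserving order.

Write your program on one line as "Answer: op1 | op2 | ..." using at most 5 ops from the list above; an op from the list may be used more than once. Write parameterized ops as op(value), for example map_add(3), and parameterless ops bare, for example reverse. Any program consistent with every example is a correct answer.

sort_asc | map_neg | unique | sum

Check, running the answer program on each example:
  [7, -44, 1, 3, -2, 47, -31, 35] -> [-44, -31, -2, 1, 3, 7, 35, 47] -> [44, 31, 2, -1, -3, -7, -35, -47] -> [44, 31, 2, -1, -3, -7, -35, -47] -> -16
  [35, 17, 31, 5, -30, -1, 5, -28] -> [-30, -28, -1, 5, 5, 17, 31, 35] -> [30, 28, 1, -5, -5, -17, -31, -35] -> [30, 28, 1, -5, -17, -31, -35] -> -29
  [-42, 41, -41, -31, 40, 23, 4, 19, -47] -> [-47, -42, -41, -31, 4, 19, 23, 40, 41] -> [47, 42, 41, 31, -4, -19, -23, -40, -41] -> [47, 42, 41, 31, -4, -19, -23, -40, -41] -> 34
  [-14, -14, -2, -15] -> [-15, -14, -14, -2] -> [15, 14, 14, 2] -> [15, 14, 2] -> 31
  [0, 19, -25, -47, 6, 7, -36, 28] -> [-47, -36, -25, 0, 6, 7, 19, 28] -> [47, 36, 25, 0, -6, -7, -19, -28] -> [47, 36, 25, 0, -6, -7, -19, -28] -> 48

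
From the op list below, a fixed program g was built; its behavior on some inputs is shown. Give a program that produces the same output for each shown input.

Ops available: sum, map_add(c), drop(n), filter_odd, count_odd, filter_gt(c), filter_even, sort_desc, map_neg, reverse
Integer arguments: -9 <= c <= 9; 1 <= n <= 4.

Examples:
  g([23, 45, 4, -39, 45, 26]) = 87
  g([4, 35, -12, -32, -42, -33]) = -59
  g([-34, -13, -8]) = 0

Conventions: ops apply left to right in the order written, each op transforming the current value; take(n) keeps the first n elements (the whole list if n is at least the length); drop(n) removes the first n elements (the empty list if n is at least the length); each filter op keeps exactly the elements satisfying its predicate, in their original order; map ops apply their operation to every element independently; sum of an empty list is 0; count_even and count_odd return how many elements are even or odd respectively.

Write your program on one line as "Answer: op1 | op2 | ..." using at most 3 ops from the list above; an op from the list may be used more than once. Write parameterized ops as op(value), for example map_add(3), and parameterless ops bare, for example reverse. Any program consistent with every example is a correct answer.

drop(4) | map_add(8) | sum

Check, running the answer program on each example:
  [23, 45, 4, -39, 45, 26] -> [45, 26] -> [53, 34] -> 87
  [4, 35, -12, -32, -42, -33] -> [-42, -33] -> [-34, -25] -> -59
  [-34, -13, -8] -> [] -> [] -> 0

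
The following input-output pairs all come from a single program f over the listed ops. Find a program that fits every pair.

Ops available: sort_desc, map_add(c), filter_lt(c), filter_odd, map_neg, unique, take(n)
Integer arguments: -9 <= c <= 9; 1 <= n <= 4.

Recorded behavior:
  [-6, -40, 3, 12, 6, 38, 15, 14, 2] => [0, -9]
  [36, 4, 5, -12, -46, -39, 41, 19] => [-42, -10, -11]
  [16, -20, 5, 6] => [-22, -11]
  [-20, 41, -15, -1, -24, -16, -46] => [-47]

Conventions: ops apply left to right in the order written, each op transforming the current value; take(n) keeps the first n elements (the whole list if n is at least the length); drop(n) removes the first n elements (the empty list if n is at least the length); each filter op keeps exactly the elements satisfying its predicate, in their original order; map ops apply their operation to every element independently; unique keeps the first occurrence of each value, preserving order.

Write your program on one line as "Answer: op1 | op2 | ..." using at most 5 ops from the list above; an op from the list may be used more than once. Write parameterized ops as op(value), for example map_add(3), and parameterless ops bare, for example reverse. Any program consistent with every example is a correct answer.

map_add(6) | map_neg | take(3) | filter_lt(3)

Check, running the answer program on each example:
  [-6, -40, 3, 12, 6, 38, 15, 14, 2] -> [0, -34, 9, 18, 12, 44, 21, 20, 8] -> [0, 34, -9, -18, -12, -44, -21, -20, -8] -> [0, 34, -9] -> [0, -9]
  [36, 4, 5, -12, -46, -39, 41, 19] -> [42, 10, 11, -6, -40, -33, 47, 25] -> [-42, -10, -11, 6, 40, 33, -47, -25] -> [-42, -10, -11] -> [-42, -10, -11]
  [16, -20, 5, 6] -> [22, -14, 11, 12] -> [-22, 14, -11, -12] -> [-22, 14, -11] -> [-22, -11]
  [-20, 41, -15, -1, -24, -16, -46] -> [-14, 47, -9, 5, -18, -10, -40] -> [14, -47, 9, -5, 18, 10, 40] -> [14, -47, 9] -> [-47]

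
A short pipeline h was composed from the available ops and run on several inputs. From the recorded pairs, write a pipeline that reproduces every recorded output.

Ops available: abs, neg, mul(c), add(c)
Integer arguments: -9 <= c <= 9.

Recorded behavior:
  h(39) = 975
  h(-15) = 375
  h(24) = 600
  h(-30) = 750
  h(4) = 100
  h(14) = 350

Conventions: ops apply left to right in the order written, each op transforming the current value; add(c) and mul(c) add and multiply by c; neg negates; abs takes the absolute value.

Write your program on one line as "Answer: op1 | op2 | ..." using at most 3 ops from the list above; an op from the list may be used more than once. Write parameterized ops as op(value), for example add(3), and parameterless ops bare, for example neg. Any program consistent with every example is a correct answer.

mul(5) | mul(5) | abs

Check, running the answer program on each example:
  39 -> 195 -> 975 -> 975
  -15 -> -75 -> -375 -> 375
  24 -> 120 -> 600 -> 600
  -30 -> -150 -> -750 -> 750
  4 -> 20 -> 100 -> 100
  14 -> 70 -> 350 -> 350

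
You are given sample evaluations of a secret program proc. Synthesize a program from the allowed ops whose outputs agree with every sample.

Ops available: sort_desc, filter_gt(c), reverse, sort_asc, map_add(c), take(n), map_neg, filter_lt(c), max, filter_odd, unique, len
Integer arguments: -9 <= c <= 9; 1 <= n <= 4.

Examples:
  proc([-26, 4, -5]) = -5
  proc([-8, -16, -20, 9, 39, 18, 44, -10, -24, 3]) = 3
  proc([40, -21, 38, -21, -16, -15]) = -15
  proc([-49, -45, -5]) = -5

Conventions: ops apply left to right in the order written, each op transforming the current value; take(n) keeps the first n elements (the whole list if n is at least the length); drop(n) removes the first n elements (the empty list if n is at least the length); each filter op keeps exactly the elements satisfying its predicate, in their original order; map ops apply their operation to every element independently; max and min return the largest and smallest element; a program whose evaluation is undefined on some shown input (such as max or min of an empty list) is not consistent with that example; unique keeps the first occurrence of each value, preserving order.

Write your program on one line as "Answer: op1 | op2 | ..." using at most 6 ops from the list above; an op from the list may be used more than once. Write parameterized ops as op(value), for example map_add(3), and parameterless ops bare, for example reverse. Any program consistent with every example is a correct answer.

reverse | sort_desc | filter_lt(7) | sort_asc | filter_odd | max

Check, running the answer program on each example:
  [-26, 4, -5] -> [-5, 4, -26] -> [4, -5, -26] -> [4, -5, -26] -> [-26, -5, 4] -> [-5] -> -5
  [-8, -16, -20, 9, 39, 18, 44, -10, -24, 3] -> [3, -24, -10, 44, 18, 39, 9, -20, -16, -8] -> [44, 39, 18, 9, 3, -8, -10, -16, -20, -24] -> [3, -8, -10, -16, -20, -24] -> [-24, -20, -16, -10, -8, 3] -> [3] -> 3
  [40, -21, 38, -21, -16, -15] -> [-15, -16, -21, 38, -21, 40] -> [40, 38, -15, -16, -21, -21] -> [-15, -16, -21, -21] -> [-21, -21, -16, -15] -> [-21, -21, -15] -> -15
  [-49, -45, -5] -> [-5, -45, -49] -> [-5, -45, -49] -> [-5, -45, -49] -> [-49, -45, -5] -> [-49, -45, -5] -> -5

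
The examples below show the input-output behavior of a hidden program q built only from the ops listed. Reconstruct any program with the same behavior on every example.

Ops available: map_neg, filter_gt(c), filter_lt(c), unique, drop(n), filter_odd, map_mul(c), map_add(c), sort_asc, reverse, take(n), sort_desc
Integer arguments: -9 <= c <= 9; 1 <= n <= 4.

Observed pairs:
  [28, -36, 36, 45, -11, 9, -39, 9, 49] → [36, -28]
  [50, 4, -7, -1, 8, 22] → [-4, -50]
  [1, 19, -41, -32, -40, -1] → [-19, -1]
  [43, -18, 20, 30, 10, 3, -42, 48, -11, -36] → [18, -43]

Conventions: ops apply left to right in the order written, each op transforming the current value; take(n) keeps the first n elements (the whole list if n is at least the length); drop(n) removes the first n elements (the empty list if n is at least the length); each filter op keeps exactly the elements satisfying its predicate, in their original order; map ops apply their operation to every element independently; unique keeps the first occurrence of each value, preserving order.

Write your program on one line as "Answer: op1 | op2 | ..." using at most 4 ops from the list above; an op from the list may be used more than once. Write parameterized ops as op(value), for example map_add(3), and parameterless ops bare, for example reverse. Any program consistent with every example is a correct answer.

take(2) | map_neg | reverse

Check, running the answer program on each example:
  [28, -36, 36, 45, -11, 9, -39, 9, 49] -> [28, -36] -> [-28, 36] -> [36, -28]
  [50, 4, -7, -1, 8, 22] -> [50, 4] -> [-50, -4] -> [-4, -50]
  [1, 19, -41, -32, -40, -1] -> [1, 19] -> [-1, -19] -> [-19, -1]
  [43, -18, 20, 30, 10, 3, -42, 48, -11, -36] -> [43, -18] -> [-43, 18] -> [18, -43]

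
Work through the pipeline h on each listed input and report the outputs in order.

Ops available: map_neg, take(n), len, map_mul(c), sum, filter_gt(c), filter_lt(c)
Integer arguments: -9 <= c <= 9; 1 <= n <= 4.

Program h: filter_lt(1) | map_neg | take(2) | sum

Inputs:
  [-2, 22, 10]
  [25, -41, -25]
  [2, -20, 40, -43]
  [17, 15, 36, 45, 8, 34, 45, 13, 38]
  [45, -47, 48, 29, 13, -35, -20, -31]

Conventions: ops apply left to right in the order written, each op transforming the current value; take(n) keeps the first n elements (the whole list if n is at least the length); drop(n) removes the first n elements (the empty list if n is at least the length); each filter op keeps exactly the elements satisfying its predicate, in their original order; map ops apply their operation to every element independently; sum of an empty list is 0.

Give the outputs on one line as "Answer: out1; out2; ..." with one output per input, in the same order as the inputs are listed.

Execution, op by op:
  [-2, 22, 10] -> [-2] -> [2] -> [2] -> 2
  [25, -41, -25] -> [-41, -25] -> [41, 25] -> [41, 25] -> 66
  [2, -20, 40, -43] -> [-20, -43] -> [20, 43] -> [20, 43] -> 63
  [17, 15, 36, 45, 8, 34, 45, 13, 38] -> [] -> [] -> [] -> 0
  [45, -47, 48, 29, 13, -35, -20, -31] -> [-47, -35, -20, -31] -> [47, 35, 20, 31] -> [47, 35] -> 82

2; 66; 63; 0; 82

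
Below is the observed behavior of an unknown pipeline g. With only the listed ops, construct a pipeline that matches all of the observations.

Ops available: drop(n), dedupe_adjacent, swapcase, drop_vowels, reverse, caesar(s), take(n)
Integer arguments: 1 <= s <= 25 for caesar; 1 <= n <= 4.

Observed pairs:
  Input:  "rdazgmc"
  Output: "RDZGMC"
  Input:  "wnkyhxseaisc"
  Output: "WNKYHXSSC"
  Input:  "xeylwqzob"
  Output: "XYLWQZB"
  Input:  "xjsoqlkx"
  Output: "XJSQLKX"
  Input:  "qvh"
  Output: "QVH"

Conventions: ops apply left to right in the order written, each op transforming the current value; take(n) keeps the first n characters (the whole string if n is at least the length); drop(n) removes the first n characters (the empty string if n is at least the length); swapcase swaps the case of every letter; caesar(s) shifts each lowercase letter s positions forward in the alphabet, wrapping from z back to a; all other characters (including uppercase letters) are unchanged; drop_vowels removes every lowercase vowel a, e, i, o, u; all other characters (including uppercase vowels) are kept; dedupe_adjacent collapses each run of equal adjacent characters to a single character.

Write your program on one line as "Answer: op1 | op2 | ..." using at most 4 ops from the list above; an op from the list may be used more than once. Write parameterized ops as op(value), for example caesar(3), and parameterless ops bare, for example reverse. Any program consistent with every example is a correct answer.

reverse | drop_vowels | reverse | swapcase

Check, running the answer program on each example:
  "rdazgmc" -> "cmgzadr" -> "cmgzdr" -> "rdzgmc" -> "RDZGMC"
  "wnkyhxseaisc" -> "csiaesxhyknw" -> "cssxhyknw" -> "wnkyhxssc" -> "WNKYHXSSC"
  "xeylwqzob" -> "bozqwlyex" -> "bzqwlyx" -> "xylwqzb" -> "XYLWQZB"
  "xjsoqlkx" -> "xklqosjx" -> "xklqsjx" -> "xjsqlkx" -> "XJSQLKX"
  "qvh" -> "hvq" -> "hvq" -> "qvh" -> "QVH"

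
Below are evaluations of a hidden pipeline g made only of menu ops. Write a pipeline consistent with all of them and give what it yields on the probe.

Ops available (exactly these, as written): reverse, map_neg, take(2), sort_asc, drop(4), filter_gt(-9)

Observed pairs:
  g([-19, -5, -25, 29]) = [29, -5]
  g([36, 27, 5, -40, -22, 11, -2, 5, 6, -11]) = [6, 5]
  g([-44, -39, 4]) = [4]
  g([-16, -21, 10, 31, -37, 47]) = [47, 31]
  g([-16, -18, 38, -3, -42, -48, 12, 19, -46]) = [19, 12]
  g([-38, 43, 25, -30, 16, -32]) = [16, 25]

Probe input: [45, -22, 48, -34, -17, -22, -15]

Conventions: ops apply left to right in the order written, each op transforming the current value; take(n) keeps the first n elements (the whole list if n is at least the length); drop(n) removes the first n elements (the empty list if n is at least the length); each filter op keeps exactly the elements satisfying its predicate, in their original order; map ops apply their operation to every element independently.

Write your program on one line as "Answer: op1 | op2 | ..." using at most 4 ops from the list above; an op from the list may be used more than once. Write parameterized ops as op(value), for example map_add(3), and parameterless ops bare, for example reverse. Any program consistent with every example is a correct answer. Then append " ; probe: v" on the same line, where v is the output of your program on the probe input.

reverse | filter_gt(-9) | take(2) ; probe: [48, 45]

Check, running the answer program on each example:
  [-19, -5, -25, 29] -> [29, -25, -5, -19] -> [29, -5] -> [29, -5]
  [36, 27, 5, -40, -22, 11, -2, 5, 6, -11] -> [-11, 6, 5, -2, 11, -22, -40, 5, 27, 36] -> [6, 5, -2, 11, 5, 27, 36] -> [6, 5]
  [-44, -39, 4] -> [4, -39, -44] -> [4] -> [4]
  [-16, -21, 10, 31, -37, 47] -> [47, -37, 31, 10, -21, -16] -> [47, 31, 10] -> [47, 31]
  [-16, -18, 38, -3, -42, -48, 12, 19, -46] -> [-46, 19, 12, -48, -42, -3, 38, -18, -16] -> [19, 12, -3, 38] -> [19, 12]
  [-38, 43, 25, -30, 16, -32] -> [-32, 16, -30, 25, 43, -38] -> [16, 25, 43] -> [16, 25]
  probe: [45, -22, 48, -34, -17, -22, -15] -> [-15, -22, -17, -34, 48, -22, 45] -> [48, 45] -> [48, 45]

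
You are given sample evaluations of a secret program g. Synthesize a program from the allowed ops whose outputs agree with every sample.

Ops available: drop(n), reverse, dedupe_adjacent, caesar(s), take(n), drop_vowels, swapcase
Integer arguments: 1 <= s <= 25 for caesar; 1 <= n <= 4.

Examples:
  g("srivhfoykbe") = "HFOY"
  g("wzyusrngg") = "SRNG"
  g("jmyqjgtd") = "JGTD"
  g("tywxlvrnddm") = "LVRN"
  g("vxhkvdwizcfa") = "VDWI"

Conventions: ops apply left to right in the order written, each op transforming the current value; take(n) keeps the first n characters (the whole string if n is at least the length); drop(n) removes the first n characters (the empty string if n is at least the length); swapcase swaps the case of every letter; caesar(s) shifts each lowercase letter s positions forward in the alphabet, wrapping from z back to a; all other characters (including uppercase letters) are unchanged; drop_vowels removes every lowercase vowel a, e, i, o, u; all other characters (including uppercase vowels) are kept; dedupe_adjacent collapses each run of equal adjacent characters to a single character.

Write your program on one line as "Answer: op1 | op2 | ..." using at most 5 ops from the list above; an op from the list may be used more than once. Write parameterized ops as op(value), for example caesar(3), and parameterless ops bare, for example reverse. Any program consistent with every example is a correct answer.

drop(4) | swapcase | dedupe_adjacent | take(4)

Check, running the answer program on each example:
  "srivhfoykbe" -> "hfoykbe" -> "HFOYKBE" -> "HFOYKBE" -> "HFOY"
  "wzyusrngg" -> "srngg" -> "SRNGG" -> "SRNG" -> "SRNG"
  "jmyqjgtd" -> "jgtd" -> "JGTD" -> "JGTD" -> "JGTD"
  "tywxlvrnddm" -> "lvrnddm" -> "LVRNDDM" -> "LVRNDM" -> "LVRN"
  "vxhkvdwizcfa" -> "vdwizcfa" -> "VDWIZCFA" -> "VDWIZCFA" -> "VDWI"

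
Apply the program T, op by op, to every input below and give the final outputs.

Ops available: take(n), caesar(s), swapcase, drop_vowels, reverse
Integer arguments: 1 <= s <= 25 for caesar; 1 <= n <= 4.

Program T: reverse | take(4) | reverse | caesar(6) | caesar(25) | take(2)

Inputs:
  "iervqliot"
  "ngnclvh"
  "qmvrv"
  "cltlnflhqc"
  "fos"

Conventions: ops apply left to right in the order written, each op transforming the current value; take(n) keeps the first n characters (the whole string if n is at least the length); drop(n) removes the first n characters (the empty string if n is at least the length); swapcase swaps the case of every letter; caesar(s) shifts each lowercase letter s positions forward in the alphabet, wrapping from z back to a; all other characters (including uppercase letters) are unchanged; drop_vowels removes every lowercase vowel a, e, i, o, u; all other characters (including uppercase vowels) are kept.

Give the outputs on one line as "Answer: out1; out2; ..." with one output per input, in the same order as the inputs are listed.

Execution, op by op:
  "iervqliot" -> "toilqvrei" -> "toil" -> "liot" -> "rouz" -> "qnty" -> "qn"
  "ngnclvh" -> "hvlcngn" -> "hvlc" -> "clvh" -> "irbn" -> "hqam" -> "hq"
  "qmvrv" -> "vrvmq" -> "vrvm" -> "mvrv" -> "sbxb" -> "rawa" -> "ra"
  "cltlnflhqc" -> "cqhlfnltlc" -> "cqhl" -> "lhqc" -> "rnwi" -> "qmvh" -> "qm"
  "fos" -> "sof" -> "sof" -> "fos" -> "luy" -> "ktx" -> "kt"

"qn"; "hq"; "ra"; "qm"; "kt"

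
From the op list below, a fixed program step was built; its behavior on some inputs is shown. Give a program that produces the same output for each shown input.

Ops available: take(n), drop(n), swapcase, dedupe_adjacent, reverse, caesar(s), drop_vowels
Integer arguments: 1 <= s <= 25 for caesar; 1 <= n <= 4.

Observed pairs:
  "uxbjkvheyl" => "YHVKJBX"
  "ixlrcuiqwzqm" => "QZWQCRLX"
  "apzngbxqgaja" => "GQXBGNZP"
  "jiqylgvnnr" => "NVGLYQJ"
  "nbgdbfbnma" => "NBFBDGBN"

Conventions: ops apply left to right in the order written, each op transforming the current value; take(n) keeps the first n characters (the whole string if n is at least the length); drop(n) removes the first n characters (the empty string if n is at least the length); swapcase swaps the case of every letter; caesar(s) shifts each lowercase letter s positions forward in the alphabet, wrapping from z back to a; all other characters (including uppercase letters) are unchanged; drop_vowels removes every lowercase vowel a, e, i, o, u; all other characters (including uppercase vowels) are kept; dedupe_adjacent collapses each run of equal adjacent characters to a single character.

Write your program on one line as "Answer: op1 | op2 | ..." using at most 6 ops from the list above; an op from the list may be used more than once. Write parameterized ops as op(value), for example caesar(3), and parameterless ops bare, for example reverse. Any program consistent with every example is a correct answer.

drop_vowels | swapcase | reverse | dedupe_adjacent | drop(1)

Check, running the answer program on each example:
  "uxbjkvheyl" -> "xbjkvhyl" -> "XBJKVHYL" -> "LYHVKJBX" -> "LYHVKJBX" -> "YHVKJBX"
  "ixlrcuiqwzqm" -> "xlrcqwzqm" -> "XLRCQWZQM" -> "MQZWQCRLX" -> "MQZWQCRLX" -> "QZWQCRLX"
  "apzngbxqgaja" -> "pzngbxqgj" -> "PZNGBXQGJ" -> "JGQXBGNZP" -> "JGQXBGNZP" -> "GQXBGNZP"
  "jiqylgvnnr" -> "jqylgvnnr" -> "JQYLGVNNR" -> "RNNVGLYQJ" -> "RNVGLYQJ" -> "NVGLYQJ"
  "nbgdbfbnma" -> "nbgdbfbnm" -> "NBGDBFBNM" -> "MNBFBDGBN" -> "MNBFBDGBN" -> "NBFBDGBN"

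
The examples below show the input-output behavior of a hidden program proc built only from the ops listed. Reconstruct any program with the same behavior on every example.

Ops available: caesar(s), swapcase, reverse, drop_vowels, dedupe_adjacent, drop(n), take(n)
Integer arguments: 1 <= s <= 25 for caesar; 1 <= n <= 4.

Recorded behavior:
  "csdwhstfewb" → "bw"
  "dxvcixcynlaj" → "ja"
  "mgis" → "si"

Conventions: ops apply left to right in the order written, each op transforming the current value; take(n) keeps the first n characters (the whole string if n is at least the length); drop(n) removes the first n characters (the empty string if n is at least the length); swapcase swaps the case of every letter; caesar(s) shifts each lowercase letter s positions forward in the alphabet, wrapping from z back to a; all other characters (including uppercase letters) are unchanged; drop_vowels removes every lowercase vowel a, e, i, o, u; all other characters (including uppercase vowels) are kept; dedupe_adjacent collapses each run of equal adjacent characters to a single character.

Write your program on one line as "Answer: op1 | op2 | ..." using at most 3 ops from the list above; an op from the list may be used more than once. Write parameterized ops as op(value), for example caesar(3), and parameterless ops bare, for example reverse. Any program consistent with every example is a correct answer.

reverse | take(2)

Check, running the answer program on each example:
  "csdwhstfewb" -> "bweftshwdsc" -> "bw"
  "dxvcixcynlaj" -> "jalnycxicvxd" -> "ja"
  "mgis" -> "sigm" -> "si"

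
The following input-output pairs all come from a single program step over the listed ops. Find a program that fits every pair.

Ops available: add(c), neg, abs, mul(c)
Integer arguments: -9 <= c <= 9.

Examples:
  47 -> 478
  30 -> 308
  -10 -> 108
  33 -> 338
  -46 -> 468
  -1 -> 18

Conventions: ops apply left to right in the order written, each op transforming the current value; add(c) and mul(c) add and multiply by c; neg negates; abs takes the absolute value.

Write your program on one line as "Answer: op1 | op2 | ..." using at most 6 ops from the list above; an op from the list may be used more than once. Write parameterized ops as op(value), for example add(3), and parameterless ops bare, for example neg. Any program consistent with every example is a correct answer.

abs | mul(-5) | neg | add(4) | mul(2)

Check, running the answer program on each example:
  47 -> 47 -> -235 -> 235 -> 239 -> 478
  30 -> 30 -> -150 -> 150 -> 154 -> 308
  -10 -> 10 -> -50 -> 50 -> 54 -> 108
  33 -> 33 -> -165 -> 165 -> 169 -> 338
  -46 -> 46 -> -230 -> 230 -> 234 -> 468
  -1 -> 1 -> -5 -> 5 -> 9 -> 18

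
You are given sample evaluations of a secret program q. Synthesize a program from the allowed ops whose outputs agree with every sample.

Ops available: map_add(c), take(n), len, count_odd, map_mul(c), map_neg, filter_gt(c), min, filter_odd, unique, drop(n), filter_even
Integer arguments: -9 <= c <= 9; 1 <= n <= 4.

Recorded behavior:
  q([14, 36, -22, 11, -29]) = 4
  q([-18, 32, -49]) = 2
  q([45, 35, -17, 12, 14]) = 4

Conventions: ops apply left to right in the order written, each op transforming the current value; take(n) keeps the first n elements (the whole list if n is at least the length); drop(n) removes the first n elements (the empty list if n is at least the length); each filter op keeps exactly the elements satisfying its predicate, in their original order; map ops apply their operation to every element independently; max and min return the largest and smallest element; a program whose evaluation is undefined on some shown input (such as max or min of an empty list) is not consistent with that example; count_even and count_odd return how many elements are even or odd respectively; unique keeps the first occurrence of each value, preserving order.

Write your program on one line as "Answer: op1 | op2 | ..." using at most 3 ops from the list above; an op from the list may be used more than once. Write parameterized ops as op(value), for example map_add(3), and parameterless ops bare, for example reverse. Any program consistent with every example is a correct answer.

drop(1) | map_add(-9) | len

Check, running the answer program on each example:
  [14, 36, -22, 11, -29] -> [36, -22, 11, -29] -> [27, -31, 2, -38] -> 4
  [-18, 32, -49] -> [32, -49] -> [23, -58] -> 2
  [45, 35, -17, 12, 14] -> [35, -17, 12, 14] -> [26, -26, 3, 5] -> 4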